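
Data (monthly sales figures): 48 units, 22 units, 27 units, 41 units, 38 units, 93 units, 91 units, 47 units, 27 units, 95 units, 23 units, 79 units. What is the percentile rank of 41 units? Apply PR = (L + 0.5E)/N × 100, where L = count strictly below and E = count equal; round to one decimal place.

45.8

N = 12.
Strictly below 41: 5. Equal to 41: 1.
PR = (5 + 0.5·1)/12 × 100 = 45.8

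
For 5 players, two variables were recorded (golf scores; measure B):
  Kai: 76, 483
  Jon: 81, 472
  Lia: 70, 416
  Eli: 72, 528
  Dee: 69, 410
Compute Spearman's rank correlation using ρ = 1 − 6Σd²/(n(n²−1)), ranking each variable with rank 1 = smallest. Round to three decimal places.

Ranks of variable 1: 4, 5, 2, 3, 1
Ranks of variable 2: 4, 3, 2, 5, 1
d = r₁ − r₂: 0, 2, 0, -2, 0
d²: 0, 4, 0, 4, 0; Σd² = 8
ρ = 1 − 6·8/(5·24) = 1 − 48/120 = 0.600

0.600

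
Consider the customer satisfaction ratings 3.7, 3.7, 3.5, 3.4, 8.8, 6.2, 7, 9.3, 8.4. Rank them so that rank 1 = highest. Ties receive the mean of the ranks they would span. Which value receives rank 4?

7

Sorted (descending): 9.3, 8.8, 8.4, 7, 6.2, 3.7, 3.7, 3.5, 3.4
The 2 values of 3.7 occupy positions 6–7 → average rank (6+7)/2 = 6.5.
Rank 4 → value 7.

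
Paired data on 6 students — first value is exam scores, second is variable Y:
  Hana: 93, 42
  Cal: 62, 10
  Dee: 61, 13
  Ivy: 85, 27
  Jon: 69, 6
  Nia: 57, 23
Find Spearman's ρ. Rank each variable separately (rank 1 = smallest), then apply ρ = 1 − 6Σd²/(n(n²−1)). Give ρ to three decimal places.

0.429

Ranks of variable 1: 6, 3, 2, 5, 4, 1
Ranks of variable 2: 6, 2, 3, 5, 1, 4
d = r₁ − r₂: 0, 1, -1, 0, 3, -3
d²: 0, 1, 1, 0, 9, 9; Σd² = 20
ρ = 1 − 6·20/(6·35) = 1 − 120/210 = 0.429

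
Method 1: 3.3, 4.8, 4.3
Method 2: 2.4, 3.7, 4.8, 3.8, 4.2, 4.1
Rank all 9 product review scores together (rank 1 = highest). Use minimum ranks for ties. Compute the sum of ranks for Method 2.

Sorted (descending): 4.8, 4.8, 4.3, 4.2, 4.1, 3.8, 3.7, 3.3, 2.4
The 2 values of 4.8 occupy positions 1–2 → each gets rank 1.
Method 2 values → pooled ranks: 2.4→9, 3.7→7, 4.8→1, 3.8→6, 4.2→4, 4.1→5
Rank sum = 9 + 7 + 1 + 6 + 4 + 5 = 32

32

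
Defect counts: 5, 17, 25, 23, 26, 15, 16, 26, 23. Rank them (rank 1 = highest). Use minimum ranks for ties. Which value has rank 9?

Sorted (descending): 26, 26, 25, 23, 23, 17, 16, 15, 5
The 2 values of 26 occupy positions 1–2 → each gets rank 1.
The 2 values of 23 occupy positions 4–5 → each gets rank 4.
Rank 9 → value 5.

5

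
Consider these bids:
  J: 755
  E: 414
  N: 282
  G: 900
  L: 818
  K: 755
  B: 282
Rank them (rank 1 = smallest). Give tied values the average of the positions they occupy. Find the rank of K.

Sorted (ascending): 282, 282, 414, 755, 755, 818, 900
The 2 values of 282 occupy positions 1–2 → average rank (1+2)/2 = 1.5.
The 2 values of 755 occupy positions 4–5 → average rank (4+5)/2 = 4.5.
K has value 755 → rank 4.5.

4.5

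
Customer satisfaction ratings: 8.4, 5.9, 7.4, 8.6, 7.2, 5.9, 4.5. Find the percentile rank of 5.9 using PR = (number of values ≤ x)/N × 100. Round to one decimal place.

42.9

N = 7.
Strictly below 5.9: 1. Equal to 5.9: 2.
PR = 3/7 × 100 = 42.9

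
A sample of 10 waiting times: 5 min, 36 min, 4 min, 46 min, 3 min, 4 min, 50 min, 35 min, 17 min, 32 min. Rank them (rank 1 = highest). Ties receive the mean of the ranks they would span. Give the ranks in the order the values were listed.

7, 3, 8.5, 2, 10, 8.5, 1, 4, 6, 5

Sorted (descending): 50, 46, 36, 35, 32, 17, 5, 4, 4, 3
The 2 values of 4 occupy positions 8–9 → average rank (8+9)/2 = 8.5.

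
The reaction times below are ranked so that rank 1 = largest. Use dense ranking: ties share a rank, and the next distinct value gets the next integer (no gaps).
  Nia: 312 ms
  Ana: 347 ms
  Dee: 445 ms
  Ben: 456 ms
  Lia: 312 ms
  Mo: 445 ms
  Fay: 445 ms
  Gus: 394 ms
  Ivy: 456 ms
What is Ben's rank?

Sorted (descending): 456, 456, 445, 445, 445, 394, 347, 312, 312
The 2 values of 456 share dense rank 1.
The 3 values of 445 share dense rank 2.
The 2 values of 312 share dense rank 5.
Remaining distinct values take the next consecutive integers.
Ben has value 456 ms → rank 1.

1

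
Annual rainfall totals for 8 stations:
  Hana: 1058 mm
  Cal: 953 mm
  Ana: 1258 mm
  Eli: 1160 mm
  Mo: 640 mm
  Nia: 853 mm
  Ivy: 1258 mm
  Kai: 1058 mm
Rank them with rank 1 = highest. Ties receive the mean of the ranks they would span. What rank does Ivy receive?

1.5

Sorted (descending): 1258, 1258, 1160, 1058, 1058, 953, 853, 640
The 2 values of 1258 occupy positions 1–2 → average rank (1+2)/2 = 1.5.
The 2 values of 1058 occupy positions 4–5 → average rank (4+5)/2 = 4.5.
Ivy has value 1258 mm → rank 1.5.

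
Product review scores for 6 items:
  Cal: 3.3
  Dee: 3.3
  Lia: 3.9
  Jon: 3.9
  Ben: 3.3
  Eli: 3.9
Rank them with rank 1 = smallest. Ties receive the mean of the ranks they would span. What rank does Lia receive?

Sorted (ascending): 3.3, 3.3, 3.3, 3.9, 3.9, 3.9
The 3 values of 3.3 occupy positions 1–3 → average rank 2.
The 3 values of 3.9 occupy positions 4–6 → average rank 5.
Lia has value 3.9 → rank 5.

5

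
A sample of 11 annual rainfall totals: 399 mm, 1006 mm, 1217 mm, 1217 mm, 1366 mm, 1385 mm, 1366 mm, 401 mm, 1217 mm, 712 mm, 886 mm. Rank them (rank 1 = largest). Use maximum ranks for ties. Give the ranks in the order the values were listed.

11, 7, 6, 6, 3, 1, 3, 10, 6, 9, 8

Sorted (descending): 1385, 1366, 1366, 1217, 1217, 1217, 1006, 886, 712, 401, 399
The 2 values of 1366 occupy positions 2–3 → each gets rank 3.
The 3 values of 1217 occupy positions 4–6 → each gets rank 6.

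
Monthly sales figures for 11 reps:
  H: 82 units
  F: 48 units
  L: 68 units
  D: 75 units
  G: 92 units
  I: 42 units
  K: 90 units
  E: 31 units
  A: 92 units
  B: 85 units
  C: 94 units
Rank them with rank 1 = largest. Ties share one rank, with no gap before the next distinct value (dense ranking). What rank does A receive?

Sorted (descending): 94, 92, 92, 90, 85, 82, 75, 68, 48, 42, 31
The 2 values of 92 share dense rank 2.
Remaining distinct values take the next consecutive integers.
A has value 92 units → rank 2.

2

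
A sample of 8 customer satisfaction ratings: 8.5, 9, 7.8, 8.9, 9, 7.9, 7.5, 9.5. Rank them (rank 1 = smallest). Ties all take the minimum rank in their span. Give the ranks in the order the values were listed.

Sorted (ascending): 7.5, 7.8, 7.9, 8.5, 8.9, 9, 9, 9.5
The 2 values of 9 occupy positions 6–7 → each gets rank 6.

4, 6, 2, 5, 6, 3, 1, 8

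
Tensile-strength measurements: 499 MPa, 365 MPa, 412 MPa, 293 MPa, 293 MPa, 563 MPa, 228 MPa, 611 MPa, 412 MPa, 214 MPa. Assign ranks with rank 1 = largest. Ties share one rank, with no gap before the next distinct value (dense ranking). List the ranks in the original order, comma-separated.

3, 5, 4, 6, 6, 2, 7, 1, 4, 8

Sorted (descending): 611, 563, 499, 412, 412, 365, 293, 293, 228, 214
The 2 values of 412 share dense rank 4.
The 2 values of 293 share dense rank 6.
Remaining distinct values take the next consecutive integers.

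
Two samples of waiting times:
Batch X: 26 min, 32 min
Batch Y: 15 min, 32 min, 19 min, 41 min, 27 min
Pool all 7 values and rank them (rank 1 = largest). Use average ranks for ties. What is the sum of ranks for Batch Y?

20.5

Sorted (descending): 41, 32, 32, 27, 26, 19, 15
The 2 values of 32 occupy positions 2–3 → average rank (2+3)/2 = 2.5.
Batch Y values → pooled ranks: 15→7, 32→2.5, 19→6, 41→1, 27→4
Rank sum = 7 + 2.5 + 6 + 1 + 4 = 20.5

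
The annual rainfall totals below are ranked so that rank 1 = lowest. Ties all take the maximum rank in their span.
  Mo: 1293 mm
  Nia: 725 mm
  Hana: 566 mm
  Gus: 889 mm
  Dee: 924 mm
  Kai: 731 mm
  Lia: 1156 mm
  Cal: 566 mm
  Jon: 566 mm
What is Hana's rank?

3

Sorted (ascending): 566, 566, 566, 725, 731, 889, 924, 1156, 1293
The 3 values of 566 occupy positions 1–3 → each gets rank 3.
Hana has value 566 mm → rank 3.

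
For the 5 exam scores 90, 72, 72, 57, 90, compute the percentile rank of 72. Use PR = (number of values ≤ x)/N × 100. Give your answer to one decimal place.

60.0

N = 5.
Strictly below 72: 1. Equal to 72: 2.
PR = 3/5 × 100 = 60.0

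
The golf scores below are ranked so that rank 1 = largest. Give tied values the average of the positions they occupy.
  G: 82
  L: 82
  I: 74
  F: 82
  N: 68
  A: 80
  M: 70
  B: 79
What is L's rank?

2

Sorted (descending): 82, 82, 82, 80, 79, 74, 70, 68
The 3 values of 82 occupy positions 1–3 → average rank 2.
L has value 82 → rank 2.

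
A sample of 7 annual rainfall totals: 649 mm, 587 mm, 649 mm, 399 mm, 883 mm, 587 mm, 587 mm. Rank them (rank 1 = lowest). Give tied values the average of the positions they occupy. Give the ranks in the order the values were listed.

Sorted (ascending): 399, 587, 587, 587, 649, 649, 883
The 3 values of 587 occupy positions 2–4 → average rank 3.
The 2 values of 649 occupy positions 5–6 → average rank (5+6)/2 = 5.5.

5.5, 3, 5.5, 1, 7, 3, 3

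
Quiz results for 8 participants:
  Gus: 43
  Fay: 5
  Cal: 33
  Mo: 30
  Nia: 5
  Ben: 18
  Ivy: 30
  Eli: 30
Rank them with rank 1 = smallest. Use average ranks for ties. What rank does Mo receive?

Sorted (ascending): 5, 5, 18, 30, 30, 30, 33, 43
The 2 values of 5 occupy positions 1–2 → average rank (1+2)/2 = 1.5.
The 3 values of 30 occupy positions 4–6 → average rank 5.
Mo has value 30 → rank 5.

5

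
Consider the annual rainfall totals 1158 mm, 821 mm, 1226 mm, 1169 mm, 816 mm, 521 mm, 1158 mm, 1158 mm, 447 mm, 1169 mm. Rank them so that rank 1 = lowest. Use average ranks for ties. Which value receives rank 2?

Sorted (ascending): 447, 521, 816, 821, 1158, 1158, 1158, 1169, 1169, 1226
The 3 values of 1158 occupy positions 5–7 → average rank 6.
The 2 values of 1169 occupy positions 8–9 → average rank (8+9)/2 = 8.5.
Rank 2 → value 521.

521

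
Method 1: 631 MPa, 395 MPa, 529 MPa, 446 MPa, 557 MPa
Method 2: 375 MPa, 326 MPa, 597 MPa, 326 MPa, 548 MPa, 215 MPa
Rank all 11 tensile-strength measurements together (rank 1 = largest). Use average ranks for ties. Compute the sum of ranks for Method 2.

Sorted (descending): 631, 597, 557, 548, 529, 446, 395, 375, 326, 326, 215
The 2 values of 326 occupy positions 9–10 → average rank (9+10)/2 = 9.5.
Method 2 values → pooled ranks: 375→8, 326→9.5, 597→2, 326→9.5, 548→4, 215→11
Rank sum = 8 + 9.5 + 2 + 9.5 + 4 + 11 = 44

44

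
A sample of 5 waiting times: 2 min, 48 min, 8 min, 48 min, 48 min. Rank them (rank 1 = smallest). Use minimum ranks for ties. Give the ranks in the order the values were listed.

Sorted (ascending): 2, 8, 48, 48, 48
The 3 values of 48 occupy positions 3–5 → each gets rank 3.

1, 3, 2, 3, 3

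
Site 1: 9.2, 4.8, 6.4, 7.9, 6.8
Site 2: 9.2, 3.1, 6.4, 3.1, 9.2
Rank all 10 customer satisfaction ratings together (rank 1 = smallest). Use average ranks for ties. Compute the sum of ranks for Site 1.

29.5

Sorted (ascending): 3.1, 3.1, 4.8, 6.4, 6.4, 6.8, 7.9, 9.2, 9.2, 9.2
The 2 values of 3.1 occupy positions 1–2 → average rank (1+2)/2 = 1.5.
The 2 values of 6.4 occupy positions 4–5 → average rank (4+5)/2 = 4.5.
The 3 values of 9.2 occupy positions 8–10 → average rank 9.
Site 1 values → pooled ranks: 9.2→9, 4.8→3, 6.4→4.5, 7.9→7, 6.8→6
Rank sum = 9 + 3 + 4.5 + 7 + 6 = 29.5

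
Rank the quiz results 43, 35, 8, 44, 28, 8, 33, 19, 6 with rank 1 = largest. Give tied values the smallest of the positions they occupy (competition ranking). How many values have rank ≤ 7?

8

Sorted (descending): 44, 43, 35, 33, 28, 19, 8, 8, 6
The 2 values of 8 occupy positions 7–8 → each gets rank 7.
Ranks ≤ 7: {1, 2, 3, 4, 5, 6, 7, 7} → 8 values.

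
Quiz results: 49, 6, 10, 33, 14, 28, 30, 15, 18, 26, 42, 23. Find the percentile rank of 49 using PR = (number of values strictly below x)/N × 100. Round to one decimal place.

91.7

N = 12.
Strictly below 49: 11. Equal to 49: 1.
PR = 11/12 × 100 = 91.7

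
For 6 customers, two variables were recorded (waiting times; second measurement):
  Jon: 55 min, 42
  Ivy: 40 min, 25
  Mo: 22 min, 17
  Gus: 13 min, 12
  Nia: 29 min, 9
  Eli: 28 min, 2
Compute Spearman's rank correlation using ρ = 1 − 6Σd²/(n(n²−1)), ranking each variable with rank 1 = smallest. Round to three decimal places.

0.543

Ranks of variable 1: 6, 5, 2, 1, 4, 3
Ranks of variable 2: 6, 5, 4, 3, 2, 1
d = r₁ − r₂: 0, 0, -2, -2, 2, 2
d²: 0, 0, 4, 4, 4, 4; Σd² = 16
ρ = 1 − 6·16/(6·35) = 1 − 96/210 = 0.543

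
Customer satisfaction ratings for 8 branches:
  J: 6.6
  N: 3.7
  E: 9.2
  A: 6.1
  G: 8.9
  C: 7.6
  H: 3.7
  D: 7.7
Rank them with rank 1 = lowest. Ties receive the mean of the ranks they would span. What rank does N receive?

Sorted (ascending): 3.7, 3.7, 6.1, 6.6, 7.6, 7.7, 8.9, 9.2
The 2 values of 3.7 occupy positions 1–2 → average rank (1+2)/2 = 1.5.
N has value 3.7 → rank 1.5.

1.5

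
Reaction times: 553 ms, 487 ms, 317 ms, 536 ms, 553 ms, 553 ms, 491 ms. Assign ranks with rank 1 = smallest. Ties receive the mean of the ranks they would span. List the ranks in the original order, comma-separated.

Sorted (ascending): 317, 487, 491, 536, 553, 553, 553
The 3 values of 553 occupy positions 5–7 → average rank 6.

6, 2, 1, 4, 6, 6, 3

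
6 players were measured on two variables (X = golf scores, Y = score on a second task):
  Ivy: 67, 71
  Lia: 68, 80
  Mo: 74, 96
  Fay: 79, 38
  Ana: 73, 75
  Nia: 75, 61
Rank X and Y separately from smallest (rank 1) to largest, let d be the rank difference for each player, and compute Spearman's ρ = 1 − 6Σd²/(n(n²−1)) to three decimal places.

-0.486

Ranks of variable 1: 1, 2, 4, 6, 3, 5
Ranks of variable 2: 3, 5, 6, 1, 4, 2
d = r₁ − r₂: -2, -3, -2, 5, -1, 3
d²: 4, 9, 4, 25, 1, 9; Σd² = 52
ρ = 1 − 6·52/(6·35) = 1 − 312/210 = -0.486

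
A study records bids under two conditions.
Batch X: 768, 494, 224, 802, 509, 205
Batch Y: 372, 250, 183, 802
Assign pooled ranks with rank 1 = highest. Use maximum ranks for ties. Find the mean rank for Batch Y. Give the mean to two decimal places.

6.25

Sorted (descending): 802, 802, 768, 509, 494, 372, 250, 224, 205, 183
The 2 values of 802 occupy positions 1–2 → each gets rank 2.
Batch Y values → pooled ranks: 372→6, 250→7, 183→10, 802→2
Mean rank = (6 + 7 + 10 + 2) / 4 = 6.25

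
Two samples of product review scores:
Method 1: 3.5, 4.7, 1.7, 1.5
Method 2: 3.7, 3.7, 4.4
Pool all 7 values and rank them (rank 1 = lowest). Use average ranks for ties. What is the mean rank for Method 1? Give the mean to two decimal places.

Sorted (ascending): 1.5, 1.7, 3.5, 3.7, 3.7, 4.4, 4.7
The 2 values of 3.7 occupy positions 4–5 → average rank (4+5)/2 = 4.5.
Method 1 values → pooled ranks: 3.5→3, 4.7→7, 1.7→2, 1.5→1
Mean rank = (3 + 7 + 2 + 1) / 4 = 3.25

3.25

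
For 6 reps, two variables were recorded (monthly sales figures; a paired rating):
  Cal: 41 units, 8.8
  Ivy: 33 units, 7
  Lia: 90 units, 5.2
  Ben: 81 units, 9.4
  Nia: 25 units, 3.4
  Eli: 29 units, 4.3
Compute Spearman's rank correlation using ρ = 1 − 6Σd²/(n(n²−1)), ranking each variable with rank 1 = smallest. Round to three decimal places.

0.657

Ranks of variable 1: 4, 3, 6, 5, 1, 2
Ranks of variable 2: 5, 4, 3, 6, 1, 2
d = r₁ − r₂: -1, -1, 3, -1, 0, 0
d²: 1, 1, 9, 1, 0, 0; Σd² = 12
ρ = 1 − 6·12/(6·35) = 1 − 72/210 = 0.657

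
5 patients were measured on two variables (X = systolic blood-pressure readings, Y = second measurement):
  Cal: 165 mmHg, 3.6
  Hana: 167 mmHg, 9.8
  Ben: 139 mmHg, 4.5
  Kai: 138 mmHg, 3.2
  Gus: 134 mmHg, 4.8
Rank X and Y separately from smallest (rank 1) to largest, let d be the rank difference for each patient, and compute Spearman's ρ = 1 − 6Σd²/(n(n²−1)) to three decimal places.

Ranks of variable 1: 4, 5, 3, 2, 1
Ranks of variable 2: 2, 5, 3, 1, 4
d = r₁ − r₂: 2, 0, 0, 1, -3
d²: 4, 0, 0, 1, 9; Σd² = 14
ρ = 1 − 6·14/(5·24) = 1 − 84/120 = 0.300

0.300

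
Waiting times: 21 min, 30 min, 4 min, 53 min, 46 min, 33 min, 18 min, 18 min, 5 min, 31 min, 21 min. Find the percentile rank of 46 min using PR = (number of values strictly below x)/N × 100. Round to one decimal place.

N = 11.
Strictly below 46: 9. Equal to 46: 1.
PR = 9/11 × 100 = 81.8

81.8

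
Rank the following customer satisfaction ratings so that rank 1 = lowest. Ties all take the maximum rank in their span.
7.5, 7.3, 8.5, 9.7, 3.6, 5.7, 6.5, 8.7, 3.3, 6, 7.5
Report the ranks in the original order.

Sorted (ascending): 3.3, 3.6, 5.7, 6, 6.5, 7.3, 7.5, 7.5, 8.5, 8.7, 9.7
The 2 values of 7.5 occupy positions 7–8 → each gets rank 8.

8, 6, 9, 11, 2, 3, 5, 10, 1, 4, 8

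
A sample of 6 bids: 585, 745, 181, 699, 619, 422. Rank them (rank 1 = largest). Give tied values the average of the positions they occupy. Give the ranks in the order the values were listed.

Sorted (descending): 745, 699, 619, 585, 422, 181
No ties — each value takes its position as its rank.

4, 1, 6, 2, 3, 5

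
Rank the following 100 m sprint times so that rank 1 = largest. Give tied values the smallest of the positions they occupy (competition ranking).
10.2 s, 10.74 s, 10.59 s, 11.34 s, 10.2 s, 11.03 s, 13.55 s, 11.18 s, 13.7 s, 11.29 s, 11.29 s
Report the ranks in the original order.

Sorted (descending): 13.7, 13.55, 11.34, 11.29, 11.29, 11.18, 11.03, 10.74, 10.59, 10.2, 10.2
The 2 values of 11.29 occupy positions 4–5 → each gets rank 4.
The 2 values of 10.2 occupy positions 10–11 → each gets rank 10.

10, 8, 9, 3, 10, 7, 2, 6, 1, 4, 4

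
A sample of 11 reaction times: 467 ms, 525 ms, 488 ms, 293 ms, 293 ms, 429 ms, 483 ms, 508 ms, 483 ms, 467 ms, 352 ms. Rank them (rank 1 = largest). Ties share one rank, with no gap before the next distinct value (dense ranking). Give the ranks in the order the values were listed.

5, 1, 3, 8, 8, 6, 4, 2, 4, 5, 7

Sorted (descending): 525, 508, 488, 483, 483, 467, 467, 429, 352, 293, 293
The 2 values of 483 share dense rank 4.
The 2 values of 467 share dense rank 5.
The 2 values of 293 share dense rank 8.
Remaining distinct values take the next consecutive integers.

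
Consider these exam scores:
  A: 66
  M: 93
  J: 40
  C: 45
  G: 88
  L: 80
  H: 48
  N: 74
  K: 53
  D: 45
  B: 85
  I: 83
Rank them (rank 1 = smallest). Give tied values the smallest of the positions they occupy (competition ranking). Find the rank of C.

Sorted (ascending): 40, 45, 45, 48, 53, 66, 74, 80, 83, 85, 88, 93
The 2 values of 45 occupy positions 2–3 → each gets rank 2.
C has value 45 → rank 2.

2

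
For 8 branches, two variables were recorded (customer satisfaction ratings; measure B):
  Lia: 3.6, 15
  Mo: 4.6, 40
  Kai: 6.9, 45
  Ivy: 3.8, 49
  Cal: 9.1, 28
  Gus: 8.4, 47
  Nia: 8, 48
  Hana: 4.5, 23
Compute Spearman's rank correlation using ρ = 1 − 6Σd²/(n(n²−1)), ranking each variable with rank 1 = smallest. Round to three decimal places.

Ranks of variable 1: 1, 4, 5, 2, 8, 7, 6, 3
Ranks of variable 2: 1, 4, 5, 8, 3, 6, 7, 2
d = r₁ − r₂: 0, 0, 0, -6, 5, 1, -1, 1
d²: 0, 0, 0, 36, 25, 1, 1, 1; Σd² = 64
ρ = 1 − 6·64/(8·63) = 1 − 384/504 = 0.238

0.238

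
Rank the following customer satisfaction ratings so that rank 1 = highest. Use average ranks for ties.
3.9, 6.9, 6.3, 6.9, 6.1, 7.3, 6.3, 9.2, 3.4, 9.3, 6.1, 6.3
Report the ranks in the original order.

Sorted (descending): 9.3, 9.2, 7.3, 6.9, 6.9, 6.3, 6.3, 6.3, 6.1, 6.1, 3.9, 3.4
The 2 values of 6.9 occupy positions 4–5 → average rank (4+5)/2 = 4.5.
The 3 values of 6.3 occupy positions 6–8 → average rank 7.
The 2 values of 6.1 occupy positions 9–10 → average rank (9+10)/2 = 9.5.

11, 4.5, 7, 4.5, 9.5, 3, 7, 2, 12, 1, 9.5, 7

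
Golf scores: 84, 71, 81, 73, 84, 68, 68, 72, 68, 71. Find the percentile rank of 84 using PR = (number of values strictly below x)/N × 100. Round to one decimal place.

N = 10.
Strictly below 84: 8. Equal to 84: 2.
PR = 8/10 × 100 = 80.0

80.0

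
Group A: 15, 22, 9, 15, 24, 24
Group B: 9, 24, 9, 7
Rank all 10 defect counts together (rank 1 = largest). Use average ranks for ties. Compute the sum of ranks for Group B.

Sorted (descending): 24, 24, 24, 22, 15, 15, 9, 9, 9, 7
The 3 values of 24 occupy positions 1–3 → average rank 2.
The 2 values of 15 occupy positions 5–6 → average rank (5+6)/2 = 5.5.
The 3 values of 9 occupy positions 7–9 → average rank 8.
Group B values → pooled ranks: 9→8, 24→2, 9→8, 7→10
Rank sum = 8 + 2 + 8 + 10 = 28

28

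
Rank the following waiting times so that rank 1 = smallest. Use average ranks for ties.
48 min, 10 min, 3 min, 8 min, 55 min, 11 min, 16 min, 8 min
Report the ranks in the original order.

7, 4, 1, 2.5, 8, 5, 6, 2.5

Sorted (ascending): 3, 8, 8, 10, 11, 16, 48, 55
The 2 values of 8 occupy positions 2–3 → average rank (2+3)/2 = 2.5.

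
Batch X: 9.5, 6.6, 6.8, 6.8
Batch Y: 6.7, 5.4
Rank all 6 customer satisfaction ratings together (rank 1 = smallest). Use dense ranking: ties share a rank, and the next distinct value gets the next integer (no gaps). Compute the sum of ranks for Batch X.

Sorted (ascending): 5.4, 6.6, 6.7, 6.8, 6.8, 9.5
The 2 values of 6.8 share dense rank 4.
Remaining distinct values take the next consecutive integers.
Batch X values → pooled ranks: 9.5→5, 6.6→2, 6.8→4, 6.8→4
Rank sum = 5 + 2 + 4 + 4 = 15

15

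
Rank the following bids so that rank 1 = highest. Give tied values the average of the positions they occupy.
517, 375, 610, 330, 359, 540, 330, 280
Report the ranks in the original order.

Sorted (descending): 610, 540, 517, 375, 359, 330, 330, 280
The 2 values of 330 occupy positions 6–7 → average rank (6+7)/2 = 6.5.

3, 4, 1, 6.5, 5, 2, 6.5, 8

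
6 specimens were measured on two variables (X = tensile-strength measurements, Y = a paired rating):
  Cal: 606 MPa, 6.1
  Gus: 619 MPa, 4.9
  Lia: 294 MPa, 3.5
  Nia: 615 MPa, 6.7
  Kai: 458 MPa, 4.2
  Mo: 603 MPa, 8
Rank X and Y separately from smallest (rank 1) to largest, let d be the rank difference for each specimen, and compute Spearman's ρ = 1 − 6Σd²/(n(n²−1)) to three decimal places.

Ranks of variable 1: 4, 6, 1, 5, 2, 3
Ranks of variable 2: 4, 3, 1, 5, 2, 6
d = r₁ − r₂: 0, 3, 0, 0, 0, -3
d²: 0, 9, 0, 0, 0, 9; Σd² = 18
ρ = 1 − 6·18/(6·35) = 1 − 108/210 = 0.486

0.486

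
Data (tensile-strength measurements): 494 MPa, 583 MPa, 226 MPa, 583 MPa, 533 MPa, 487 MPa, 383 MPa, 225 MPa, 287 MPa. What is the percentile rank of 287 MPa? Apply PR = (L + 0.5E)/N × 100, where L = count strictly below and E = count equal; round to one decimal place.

N = 9.
Strictly below 287: 2. Equal to 287: 1.
PR = (2 + 0.5·1)/9 × 100 = 27.8

27.8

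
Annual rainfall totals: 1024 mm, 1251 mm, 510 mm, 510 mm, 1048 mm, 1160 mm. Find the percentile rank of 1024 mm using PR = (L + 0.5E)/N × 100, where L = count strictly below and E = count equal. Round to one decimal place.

41.7

N = 6.
Strictly below 1024: 2. Equal to 1024: 1.
PR = (2 + 0.5·1)/6 × 100 = 41.7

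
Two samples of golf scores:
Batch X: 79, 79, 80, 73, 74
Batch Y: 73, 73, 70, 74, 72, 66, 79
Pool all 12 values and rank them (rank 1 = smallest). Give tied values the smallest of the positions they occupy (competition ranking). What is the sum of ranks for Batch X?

Sorted (ascending): 66, 70, 72, 73, 73, 73, 74, 74, 79, 79, 79, 80
The 3 values of 73 occupy positions 4–6 → each gets rank 4.
The 2 values of 74 occupy positions 7–8 → each gets rank 7.
The 3 values of 79 occupy positions 9–11 → each gets rank 9.
Batch X values → pooled ranks: 79→9, 79→9, 80→12, 73→4, 74→7
Rank sum = 9 + 9 + 12 + 4 + 7 = 41

41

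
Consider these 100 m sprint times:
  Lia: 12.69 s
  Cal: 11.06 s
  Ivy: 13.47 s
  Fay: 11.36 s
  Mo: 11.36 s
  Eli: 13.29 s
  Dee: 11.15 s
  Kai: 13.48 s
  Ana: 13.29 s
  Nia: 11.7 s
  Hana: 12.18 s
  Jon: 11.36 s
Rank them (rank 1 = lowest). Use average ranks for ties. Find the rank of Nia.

6

Sorted (ascending): 11.06, 11.15, 11.36, 11.36, 11.36, 11.7, 12.18, 12.69, 13.29, 13.29, 13.47, 13.48
The 3 values of 11.36 occupy positions 3–5 → average rank 4.
The 2 values of 13.29 occupy positions 9–10 → average rank (9+10)/2 = 9.5.
Nia has value 11.7 s → rank 6.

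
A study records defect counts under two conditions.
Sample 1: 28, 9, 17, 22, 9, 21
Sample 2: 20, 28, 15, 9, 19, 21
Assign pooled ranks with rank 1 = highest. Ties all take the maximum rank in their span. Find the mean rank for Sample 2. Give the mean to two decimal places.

Sorted (descending): 28, 28, 22, 21, 21, 20, 19, 17, 15, 9, 9, 9
The 2 values of 28 occupy positions 1–2 → each gets rank 2.
The 2 values of 21 occupy positions 4–5 → each gets rank 5.
The 3 values of 9 occupy positions 10–12 → each gets rank 12.
Sample 2 values → pooled ranks: 20→6, 28→2, 15→9, 9→12, 19→7, 21→5
Mean rank = (6 + 2 + 9 + 12 + 7 + 5) / 6 = 6.83

6.83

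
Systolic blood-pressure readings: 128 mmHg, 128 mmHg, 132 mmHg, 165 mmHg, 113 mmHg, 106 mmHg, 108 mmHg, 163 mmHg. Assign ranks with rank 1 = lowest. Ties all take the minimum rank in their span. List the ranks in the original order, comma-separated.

4, 4, 6, 8, 3, 1, 2, 7

Sorted (ascending): 106, 108, 113, 128, 128, 132, 163, 165
The 2 values of 128 occupy positions 4–5 → each gets rank 4.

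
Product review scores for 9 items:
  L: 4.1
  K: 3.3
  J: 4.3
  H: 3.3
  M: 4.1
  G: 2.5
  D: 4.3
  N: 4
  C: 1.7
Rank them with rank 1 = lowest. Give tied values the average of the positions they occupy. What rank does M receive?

Sorted (ascending): 1.7, 2.5, 3.3, 3.3, 4, 4.1, 4.1, 4.3, 4.3
The 2 values of 3.3 occupy positions 3–4 → average rank (3+4)/2 = 3.5.
The 2 values of 4.1 occupy positions 6–7 → average rank (6+7)/2 = 6.5.
The 2 values of 4.3 occupy positions 8–9 → average rank (8+9)/2 = 8.5.
M has value 4.1 → rank 6.5.

6.5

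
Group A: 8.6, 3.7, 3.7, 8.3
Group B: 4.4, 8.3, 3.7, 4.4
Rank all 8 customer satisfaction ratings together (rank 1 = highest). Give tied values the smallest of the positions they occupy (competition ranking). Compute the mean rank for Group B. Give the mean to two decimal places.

4.00

Sorted (descending): 8.6, 8.3, 8.3, 4.4, 4.4, 3.7, 3.7, 3.7
The 2 values of 8.3 occupy positions 2–3 → each gets rank 2.
The 2 values of 4.4 occupy positions 4–5 → each gets rank 4.
The 3 values of 3.7 occupy positions 6–8 → each gets rank 6.
Group B values → pooled ranks: 4.4→4, 8.3→2, 3.7→6, 4.4→4
Mean rank = (4 + 2 + 6 + 4) / 4 = 4.00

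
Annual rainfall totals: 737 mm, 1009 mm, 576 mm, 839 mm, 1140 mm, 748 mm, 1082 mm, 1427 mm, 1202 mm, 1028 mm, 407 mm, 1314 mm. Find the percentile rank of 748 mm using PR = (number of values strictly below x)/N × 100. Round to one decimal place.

25.0

N = 12.
Strictly below 748: 3. Equal to 748: 1.
PR = 3/12 × 100 = 25.0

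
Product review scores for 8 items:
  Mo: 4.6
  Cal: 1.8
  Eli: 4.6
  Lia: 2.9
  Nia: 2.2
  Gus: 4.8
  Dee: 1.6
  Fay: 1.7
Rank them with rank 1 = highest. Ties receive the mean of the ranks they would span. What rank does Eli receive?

2.5

Sorted (descending): 4.8, 4.6, 4.6, 2.9, 2.2, 1.8, 1.7, 1.6
The 2 values of 4.6 occupy positions 2–3 → average rank (2+3)/2 = 2.5.
Eli has value 4.6 → rank 2.5.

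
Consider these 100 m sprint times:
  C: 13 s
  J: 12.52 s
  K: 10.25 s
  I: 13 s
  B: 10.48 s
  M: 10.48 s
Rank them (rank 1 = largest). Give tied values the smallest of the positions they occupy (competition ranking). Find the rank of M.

Sorted (descending): 13, 13, 12.52, 10.48, 10.48, 10.25
The 2 values of 13 occupy positions 1–2 → each gets rank 1.
The 2 values of 10.48 occupy positions 4–5 → each gets rank 4.
M has value 10.48 s → rank 4.

4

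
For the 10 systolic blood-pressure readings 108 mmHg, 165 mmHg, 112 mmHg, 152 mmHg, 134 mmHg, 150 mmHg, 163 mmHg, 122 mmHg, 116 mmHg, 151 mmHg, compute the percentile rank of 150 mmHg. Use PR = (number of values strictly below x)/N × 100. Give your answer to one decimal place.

50.0

N = 10.
Strictly below 150: 5. Equal to 150: 1.
PR = 5/10 × 100 = 50.0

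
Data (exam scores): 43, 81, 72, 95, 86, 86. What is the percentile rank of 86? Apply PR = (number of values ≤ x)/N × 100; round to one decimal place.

N = 6.
Strictly below 86: 3. Equal to 86: 2.
PR = 5/6 × 100 = 83.3

83.3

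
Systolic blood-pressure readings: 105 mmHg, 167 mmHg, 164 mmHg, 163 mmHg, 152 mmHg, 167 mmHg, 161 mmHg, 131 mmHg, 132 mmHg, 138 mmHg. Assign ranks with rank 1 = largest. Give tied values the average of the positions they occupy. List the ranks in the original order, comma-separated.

Sorted (descending): 167, 167, 164, 163, 161, 152, 138, 132, 131, 105
The 2 values of 167 occupy positions 1–2 → average rank (1+2)/2 = 1.5.

10, 1.5, 3, 4, 6, 1.5, 5, 9, 8, 7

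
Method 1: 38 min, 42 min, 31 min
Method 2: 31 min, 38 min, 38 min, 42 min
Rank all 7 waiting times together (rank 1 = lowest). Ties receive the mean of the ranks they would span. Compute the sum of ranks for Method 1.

Sorted (ascending): 31, 31, 38, 38, 38, 42, 42
The 2 values of 31 occupy positions 1–2 → average rank (1+2)/2 = 1.5.
The 3 values of 38 occupy positions 3–5 → average rank 4.
The 2 values of 42 occupy positions 6–7 → average rank (6+7)/2 = 6.5.
Method 1 values → pooled ranks: 38→4, 42→6.5, 31→1.5
Rank sum = 4 + 6.5 + 1.5 = 12

12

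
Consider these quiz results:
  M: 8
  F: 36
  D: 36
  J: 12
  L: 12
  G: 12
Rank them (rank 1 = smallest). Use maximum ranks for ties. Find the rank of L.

Sorted (ascending): 8, 12, 12, 12, 36, 36
The 3 values of 12 occupy positions 2–4 → each gets rank 4.
The 2 values of 36 occupy positions 5–6 → each gets rank 6.
L has value 12 → rank 4.

4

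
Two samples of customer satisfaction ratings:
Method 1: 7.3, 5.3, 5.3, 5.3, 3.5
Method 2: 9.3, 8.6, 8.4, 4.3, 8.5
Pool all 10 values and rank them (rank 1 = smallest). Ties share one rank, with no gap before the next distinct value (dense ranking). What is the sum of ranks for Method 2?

28

Sorted (ascending): 3.5, 4.3, 5.3, 5.3, 5.3, 7.3, 8.4, 8.5, 8.6, 9.3
The 3 values of 5.3 share dense rank 3.
Remaining distinct values take the next consecutive integers.
Method 2 values → pooled ranks: 9.3→8, 8.6→7, 8.4→5, 4.3→2, 8.5→6
Rank sum = 8 + 7 + 5 + 2 + 6 = 28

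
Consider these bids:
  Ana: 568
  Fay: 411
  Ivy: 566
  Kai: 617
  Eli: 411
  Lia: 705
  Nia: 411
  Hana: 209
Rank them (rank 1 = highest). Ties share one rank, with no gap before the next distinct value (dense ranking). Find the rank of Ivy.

Sorted (descending): 705, 617, 568, 566, 411, 411, 411, 209
The 3 values of 411 share dense rank 5.
Remaining distinct values take the next consecutive integers.
Ivy has value 566 → rank 4.

4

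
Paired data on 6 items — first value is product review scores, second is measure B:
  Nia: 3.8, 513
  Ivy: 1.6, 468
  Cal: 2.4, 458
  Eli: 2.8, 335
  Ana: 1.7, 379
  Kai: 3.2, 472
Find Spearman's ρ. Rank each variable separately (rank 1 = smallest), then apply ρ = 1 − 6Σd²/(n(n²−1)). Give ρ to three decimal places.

Ranks of variable 1: 6, 1, 3, 4, 2, 5
Ranks of variable 2: 6, 4, 3, 1, 2, 5
d = r₁ − r₂: 0, -3, 0, 3, 0, 0
d²: 0, 9, 0, 9, 0, 0; Σd² = 18
ρ = 1 − 6·18/(6·35) = 1 − 108/210 = 0.486

0.486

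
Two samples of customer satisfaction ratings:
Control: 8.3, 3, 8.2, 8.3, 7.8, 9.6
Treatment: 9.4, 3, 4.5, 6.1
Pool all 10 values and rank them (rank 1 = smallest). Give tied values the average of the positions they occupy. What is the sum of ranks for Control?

Sorted (ascending): 3, 3, 4.5, 6.1, 7.8, 8.2, 8.3, 8.3, 9.4, 9.6
The 2 values of 3 occupy positions 1–2 → average rank (1+2)/2 = 1.5.
The 2 values of 8.3 occupy positions 7–8 → average rank (7+8)/2 = 7.5.
Control values → pooled ranks: 8.3→7.5, 3→1.5, 8.2→6, 8.3→7.5, 7.8→5, 9.6→10
Rank sum = 7.5 + 1.5 + 6 + 7.5 + 5 + 10 = 37.5

37.5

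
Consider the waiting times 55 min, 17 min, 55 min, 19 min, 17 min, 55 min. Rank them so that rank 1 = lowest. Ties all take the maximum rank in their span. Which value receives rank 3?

Sorted (ascending): 17, 17, 19, 55, 55, 55
The 2 values of 17 occupy positions 1–2 → each gets rank 2.
The 3 values of 55 occupy positions 4–6 → each gets rank 6.
Rank 3 → value 19.

19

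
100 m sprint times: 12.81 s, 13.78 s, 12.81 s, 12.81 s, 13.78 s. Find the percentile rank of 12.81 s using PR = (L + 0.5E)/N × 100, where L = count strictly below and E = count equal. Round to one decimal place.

30.0

N = 5.
Strictly below 12.81: 0. Equal to 12.81: 3.
PR = (0 + 0.5·3)/5 × 100 = 30.0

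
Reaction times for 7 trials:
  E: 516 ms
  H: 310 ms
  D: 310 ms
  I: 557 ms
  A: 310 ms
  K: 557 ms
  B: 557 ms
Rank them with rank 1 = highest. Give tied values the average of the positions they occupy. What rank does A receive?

Sorted (descending): 557, 557, 557, 516, 310, 310, 310
The 3 values of 557 occupy positions 1–3 → average rank 2.
The 3 values of 310 occupy positions 5–7 → average rank 6.
A has value 310 ms → rank 6.

6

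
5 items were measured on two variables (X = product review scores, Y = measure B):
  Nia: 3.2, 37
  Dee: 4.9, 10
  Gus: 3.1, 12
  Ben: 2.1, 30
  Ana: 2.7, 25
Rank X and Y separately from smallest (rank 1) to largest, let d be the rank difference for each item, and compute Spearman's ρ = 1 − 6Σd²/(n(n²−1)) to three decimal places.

-0.400

Ranks of variable 1: 4, 5, 3, 1, 2
Ranks of variable 2: 5, 1, 2, 4, 3
d = r₁ − r₂: -1, 4, 1, -3, -1
d²: 1, 16, 1, 9, 1; Σd² = 28
ρ = 1 − 6·28/(5·24) = 1 − 168/120 = -0.400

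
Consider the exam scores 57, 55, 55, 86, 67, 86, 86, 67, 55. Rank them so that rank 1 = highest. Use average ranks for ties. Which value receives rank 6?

57

Sorted (descending): 86, 86, 86, 67, 67, 57, 55, 55, 55
The 3 values of 86 occupy positions 1–3 → average rank 2.
The 2 values of 67 occupy positions 4–5 → average rank (4+5)/2 = 4.5.
The 3 values of 55 occupy positions 7–9 → average rank 8.
Rank 6 → value 57.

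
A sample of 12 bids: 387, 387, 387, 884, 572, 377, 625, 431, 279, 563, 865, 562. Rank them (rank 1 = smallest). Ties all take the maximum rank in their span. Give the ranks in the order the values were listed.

Sorted (ascending): 279, 377, 387, 387, 387, 431, 562, 563, 572, 625, 865, 884
The 3 values of 387 occupy positions 3–5 → each gets rank 5.

5, 5, 5, 12, 9, 2, 10, 6, 1, 8, 11, 7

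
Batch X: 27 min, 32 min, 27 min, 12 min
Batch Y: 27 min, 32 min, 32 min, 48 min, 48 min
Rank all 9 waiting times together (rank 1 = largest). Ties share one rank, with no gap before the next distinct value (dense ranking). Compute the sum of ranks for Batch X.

12

Sorted (descending): 48, 48, 32, 32, 32, 27, 27, 27, 12
The 2 values of 48 share dense rank 1.
The 3 values of 32 share dense rank 2.
The 3 values of 27 share dense rank 3.
Remaining distinct values take the next consecutive integers.
Batch X values → pooled ranks: 27→3, 32→2, 27→3, 12→4
Rank sum = 3 + 2 + 3 + 4 = 12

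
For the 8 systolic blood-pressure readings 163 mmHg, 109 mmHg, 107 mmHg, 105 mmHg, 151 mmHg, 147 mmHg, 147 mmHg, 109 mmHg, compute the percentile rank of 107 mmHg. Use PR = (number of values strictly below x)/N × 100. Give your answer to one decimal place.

N = 8.
Strictly below 107: 1. Equal to 107: 1.
PR = 1/8 × 100 = 12.5

12.5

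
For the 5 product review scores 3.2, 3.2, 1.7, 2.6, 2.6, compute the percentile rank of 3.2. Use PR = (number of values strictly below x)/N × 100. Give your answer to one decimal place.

N = 5.
Strictly below 3.2: 3. Equal to 3.2: 2.
PR = 3/5 × 100 = 60.0

60.0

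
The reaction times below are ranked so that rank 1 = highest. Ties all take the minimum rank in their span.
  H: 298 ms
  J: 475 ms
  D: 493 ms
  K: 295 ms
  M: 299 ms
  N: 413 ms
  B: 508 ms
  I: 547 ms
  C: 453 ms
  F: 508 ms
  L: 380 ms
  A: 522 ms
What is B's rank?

3

Sorted (descending): 547, 522, 508, 508, 493, 475, 453, 413, 380, 299, 298, 295
The 2 values of 508 occupy positions 3–4 → each gets rank 3.
B has value 508 ms → rank 3.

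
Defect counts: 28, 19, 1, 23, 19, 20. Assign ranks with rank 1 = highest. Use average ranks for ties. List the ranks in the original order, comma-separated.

Sorted (descending): 28, 23, 20, 19, 19, 1
The 2 values of 19 occupy positions 4–5 → average rank (4+5)/2 = 4.5.

1, 4.5, 6, 2, 4.5, 3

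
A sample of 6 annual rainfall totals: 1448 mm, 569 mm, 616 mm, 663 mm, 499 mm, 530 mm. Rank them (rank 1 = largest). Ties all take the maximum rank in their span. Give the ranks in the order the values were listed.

Sorted (descending): 1448, 663, 616, 569, 530, 499
No ties — each value takes its position as its rank.

1, 4, 3, 2, 6, 5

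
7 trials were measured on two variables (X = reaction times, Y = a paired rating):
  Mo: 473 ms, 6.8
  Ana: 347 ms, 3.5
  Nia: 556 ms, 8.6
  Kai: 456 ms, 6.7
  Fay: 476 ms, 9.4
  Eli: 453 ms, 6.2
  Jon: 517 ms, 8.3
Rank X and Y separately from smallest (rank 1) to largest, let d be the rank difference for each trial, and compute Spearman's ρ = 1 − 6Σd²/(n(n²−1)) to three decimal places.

Ranks of variable 1: 4, 1, 7, 3, 5, 2, 6
Ranks of variable 2: 4, 1, 6, 3, 7, 2, 5
d = r₁ − r₂: 0, 0, 1, 0, -2, 0, 1
d²: 0, 0, 1, 0, 4, 0, 1; Σd² = 6
ρ = 1 − 6·6/(7·48) = 1 − 36/336 = 0.893

0.893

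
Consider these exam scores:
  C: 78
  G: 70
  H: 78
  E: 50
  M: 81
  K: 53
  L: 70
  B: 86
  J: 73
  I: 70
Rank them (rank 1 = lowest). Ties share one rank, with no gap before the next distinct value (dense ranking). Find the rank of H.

5

Sorted (ascending): 50, 53, 70, 70, 70, 73, 78, 78, 81, 86
The 3 values of 70 share dense rank 3.
The 2 values of 78 share dense rank 5.
Remaining distinct values take the next consecutive integers.
H has value 78 → rank 5.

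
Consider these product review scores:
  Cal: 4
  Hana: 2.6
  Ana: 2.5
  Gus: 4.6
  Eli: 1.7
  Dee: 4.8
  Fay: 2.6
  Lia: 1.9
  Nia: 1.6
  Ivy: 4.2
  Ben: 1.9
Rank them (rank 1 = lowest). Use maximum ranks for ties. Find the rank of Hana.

7

Sorted (ascending): 1.6, 1.7, 1.9, 1.9, 2.5, 2.6, 2.6, 4, 4.2, 4.6, 4.8
The 2 values of 1.9 occupy positions 3–4 → each gets rank 4.
The 2 values of 2.6 occupy positions 6–7 → each gets rank 7.
Hana has value 2.6 → rank 7.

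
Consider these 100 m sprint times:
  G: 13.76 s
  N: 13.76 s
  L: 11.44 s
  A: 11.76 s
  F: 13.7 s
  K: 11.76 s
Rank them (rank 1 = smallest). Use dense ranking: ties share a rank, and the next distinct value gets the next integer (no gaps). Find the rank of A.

Sorted (ascending): 11.44, 11.76, 11.76, 13.7, 13.76, 13.76
The 2 values of 11.76 share dense rank 2.
The 2 values of 13.76 share dense rank 4.
Remaining distinct values take the next consecutive integers.
A has value 11.76 s → rank 2.

2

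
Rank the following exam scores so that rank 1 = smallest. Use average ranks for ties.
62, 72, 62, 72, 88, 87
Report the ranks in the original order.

1.5, 3.5, 1.5, 3.5, 6, 5

Sorted (ascending): 62, 62, 72, 72, 87, 88
The 2 values of 62 occupy positions 1–2 → average rank (1+2)/2 = 1.5.
The 2 values of 72 occupy positions 3–4 → average rank (3+4)/2 = 3.5.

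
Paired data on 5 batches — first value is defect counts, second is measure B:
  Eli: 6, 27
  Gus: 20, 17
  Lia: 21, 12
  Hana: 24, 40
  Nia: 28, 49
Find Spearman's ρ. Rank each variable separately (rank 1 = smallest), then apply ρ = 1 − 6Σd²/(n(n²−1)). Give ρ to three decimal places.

0.600

Ranks of variable 1: 1, 2, 3, 4, 5
Ranks of variable 2: 3, 2, 1, 4, 5
d = r₁ − r₂: -2, 0, 2, 0, 0
d²: 4, 0, 4, 0, 0; Σd² = 8
ρ = 1 − 6·8/(5·24) = 1 − 48/120 = 0.600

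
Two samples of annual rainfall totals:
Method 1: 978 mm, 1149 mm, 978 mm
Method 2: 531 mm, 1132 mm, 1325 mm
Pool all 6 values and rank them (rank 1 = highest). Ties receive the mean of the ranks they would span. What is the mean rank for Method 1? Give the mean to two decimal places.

3.67

Sorted (descending): 1325, 1149, 1132, 978, 978, 531
The 2 values of 978 occupy positions 4–5 → average rank (4+5)/2 = 4.5.
Method 1 values → pooled ranks: 978→4.5, 1149→2, 978→4.5
Mean rank = (4.5 + 2 + 4.5) / 3 = 3.67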